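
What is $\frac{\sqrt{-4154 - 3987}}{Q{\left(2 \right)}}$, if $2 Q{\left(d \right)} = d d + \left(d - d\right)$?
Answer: $\frac{i \sqrt{8141}}{2} \approx 45.114 i$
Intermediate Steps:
$Q{\left(d \right)} = \frac{d^{2}}{2}$ ($Q{\left(d \right)} = \frac{d d + \left(d - d\right)}{2} = \frac{d^{2} + 0}{2} = \frac{d^{2}}{2}$)
$\frac{\sqrt{-4154 - 3987}}{Q{\left(2 \right)}} = \frac{\sqrt{-4154 - 3987}}{\frac{1}{2} \cdot 2^{2}} = \frac{\sqrt{-8141}}{\frac{1}{2} \cdot 4} = \frac{i \sqrt{8141}}{2}$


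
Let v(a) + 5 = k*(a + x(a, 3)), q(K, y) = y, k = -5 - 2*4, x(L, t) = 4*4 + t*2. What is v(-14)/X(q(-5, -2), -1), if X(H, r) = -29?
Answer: 109/29 ≈ 3.7586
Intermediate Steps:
x(L, t) = 16 + 2*t
k = -13 (k = -5 - 8 = -13)
v(a) = -291 - 13*a (v(a) = -5 - 13*(a + (16 + 2*3)) = -5 - 13*(a + (16 + 6)) = -5 - 13*(a + 22) = -5 - 13*(22 + a) = -5 + (-286 - 13*a) = -291 - 13*a)
v(-14)/X(q(-5, -2), -1) = (-291 - 13*(-14))/(-29) = (-291 + 182)*(-1/29) = -109*(-1/29) = 109/29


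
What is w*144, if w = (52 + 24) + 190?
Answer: 38304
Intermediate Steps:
w = 266 (w = 76 + 190 = 266)
w*144 = 266*144 = 38304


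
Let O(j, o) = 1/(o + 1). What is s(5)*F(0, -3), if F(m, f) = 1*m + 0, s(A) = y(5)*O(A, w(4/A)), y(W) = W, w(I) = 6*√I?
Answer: 0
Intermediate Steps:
O(j, o) = 1/(1 + o)
s(A) = 5/(1 + 12*√(1/A)) (s(A) = 5/(1 + 6*√(4/A)) = 5/(1 + 6*(2*√(1/A))) = 5/(1 + 12*√(1/A)))
F(m, f) = m (F(m, f) = m + 0 = m)
s(5)*F(0, -3) = (5/(1 + 12*√(1/5)))*0 = (5/(1 + 12*√(⅕)))*0 = (5/(1 + 12*(√5/5)))*0 = (5/(1 + 12*√5/5))*0 = 0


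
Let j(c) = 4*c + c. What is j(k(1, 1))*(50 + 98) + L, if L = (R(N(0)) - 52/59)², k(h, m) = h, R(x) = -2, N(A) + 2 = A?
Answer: 2604840/3481 ≈ 748.30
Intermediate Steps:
N(A) = -2 + A
j(c) = 5*c
L = 28900/3481 (L = (-2 - 52/59)² = (-170/59)² = 28900/3481 ≈ 8.3022)
j(k(1, 1))*(50 + 98) + L = (5*1)*(50 + 98) + 28900/3481 = 5*148 + 28900/3481 = 740 + 28900/3481 = 2604840/3481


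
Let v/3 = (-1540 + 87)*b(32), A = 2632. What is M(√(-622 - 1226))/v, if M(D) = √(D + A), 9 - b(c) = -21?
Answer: -√(2632 + 2*I*√462)/130770 ≈ -0.00039233 - 3.2037e-6*I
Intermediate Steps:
b(c) = 30 (b(c) = 9 - 1*(-21) = 9 + 21 = 30)
v = -130770 (v = 3*((-1540 + 87)*30) = 3*(-1453*30) = 3*(-43590) = -130770)
M(D) = √(2632 + D) (M(D) = √(D + 2632) = √(2632 + D))
M(√(-622 - 1226))/v = √(2632 + √(-622 - 1226))/(-130770) = √(2632 + √(-1848))*(-1/130770) = √(2632 + 2*I*√462)*(-1/130770) = -√(2632 + 2*I*√462)/130770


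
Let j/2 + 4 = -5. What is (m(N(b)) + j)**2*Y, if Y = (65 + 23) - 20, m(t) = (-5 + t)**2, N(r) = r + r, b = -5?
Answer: 2913732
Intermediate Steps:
N(r) = 2*r
j = -18 (j = -8 + 2*(-5) = -8 - 10 = -18)
Y = 68 (Y = 88 - 20 = 68)
(m(N(b)) + j)**2*Y = ((-5 + 2*(-5))**2 - 18)**2*68 = ((-5 - 10)**2 - 18)**2*68 = ((-15)**2 - 18)**2*68 = (225 - 18)**2*68 = 207**2*68 = 42849*68 = 2913732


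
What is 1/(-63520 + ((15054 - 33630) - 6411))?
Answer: -1/88507 ≈ -1.1299e-5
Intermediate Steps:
1/(-63520 + ((15054 - 33630) - 6411)) = 1/(-63520 + (-18576 - 6411)) = 1/(-63520 - 24987) = 1/(-88507) = -1/88507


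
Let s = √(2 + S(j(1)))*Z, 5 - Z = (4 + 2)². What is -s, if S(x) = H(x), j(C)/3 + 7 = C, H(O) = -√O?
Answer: 31*√(2 - 3*I*√2) ≈ 56.699 - 35.955*I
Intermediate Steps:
j(C) = -21 + 3*C
S(x) = -√x
Z = -31 (Z = 5 - (4 + 2)² = 5 - 1*6² = 5 - 1*36 = 5 - 36 = -31)
s = -31*√(2 - 3*I*√2) (s = √(2 - √(-21 + 3*1))*(-31) = √(2 - √(-21 + 3))*(-31) = √(2 - √(-18))*(-31) = √(2 - 3*I*√2)*(-31) = -31*√(2 - 3*I*√2) ≈ -56.699 + 35.955*I)
-s = -(-31)*√(2 - 3*I*√2) = 31*√(2 - 3*I*√2)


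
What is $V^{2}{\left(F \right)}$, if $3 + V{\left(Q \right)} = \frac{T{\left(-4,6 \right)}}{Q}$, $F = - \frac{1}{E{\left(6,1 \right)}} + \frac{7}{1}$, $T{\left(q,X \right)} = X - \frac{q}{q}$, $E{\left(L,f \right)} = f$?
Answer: $\frac{169}{36} \approx 4.6944$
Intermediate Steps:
$T{\left(q,X \right)} = -1 + X$ ($T{\left(q,X \right)} = X - 1 = -1 + X$)
$F = 6$ ($F = - 1^{-1} + \frac{7}{1} = \left(-1\right) 1 + 7 \cdot 1 = -1 + 7 = 6$)
$V{\left(Q \right)} = -3 + \frac{5}{Q}$ ($V{\left(Q \right)} = -3 + \frac{-1 + 6}{Q} = -3 + \frac{5}{Q}$)
$V^{2}{\left(F \right)} = \left(-3 + \frac{5}{6}\right)^{2} = \left(- \frac{13}{6}\right)^{2} = \frac{169}{36}$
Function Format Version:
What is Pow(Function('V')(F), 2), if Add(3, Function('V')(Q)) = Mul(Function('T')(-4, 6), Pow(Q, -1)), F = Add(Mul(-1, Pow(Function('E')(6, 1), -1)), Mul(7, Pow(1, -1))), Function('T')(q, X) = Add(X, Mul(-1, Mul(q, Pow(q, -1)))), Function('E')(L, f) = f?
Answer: Rational(169, 36) ≈ 4.6944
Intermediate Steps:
Function('T')(q, X) = Add(-1, X) (Function('T')(q, X) = Add(X, Mul(-1, 1)) = Add(X, -1) = Add(-1, X))
F = 6 (F = Add(Mul(-1, Pow(1, -1)), Mul(7, Pow(1, -1))) = Add(Mul(-1, 1), Mul(7, 1)) = Add(-1, 7) = 6)
Function('V')(Q) = Add(-3, Mul(5, Pow(Q, -1))) (Function('V')(Q) = Add(-3, Mul(Add(-1, 6), Pow(Q, -1))) = Add(-3, Mul(5, Pow(Q, -1))))
Pow(Function('V')(F), 2) = Pow(Add(-3, Mul(5, Pow(6, -1))), 2) = Pow(Add(-3, Mul(5, Rational(1, 6))), 2) = Pow(Add(-3, Rational(5, 6)), 2) = Pow(Rational(-13, 6), 2) = Rational(169, 36)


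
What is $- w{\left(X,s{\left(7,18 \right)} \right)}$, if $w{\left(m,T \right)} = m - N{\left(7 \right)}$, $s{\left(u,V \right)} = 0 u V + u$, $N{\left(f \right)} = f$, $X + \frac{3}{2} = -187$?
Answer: $\frac{391}{2} \approx 195.5$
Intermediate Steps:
$X = - \frac{377}{2}$ ($X = - \frac{3}{2} - 187 = - \frac{377}{2} \approx -188.5$)
$s{\left(u,V \right)} = u$ ($s{\left(u,V \right)} = 0 V + u = 0 + u = u$)
$w{\left(m,T \right)} = -7 + m$ ($w{\left(m,T \right)} = m - 7 = -7 + m$)
$- w{\left(X,s{\left(7,18 \right)} \right)} = - (-7 - \frac{377}{2}) = \left(-1\right) \left(- \frac{391}{2}\right) = \frac{391}{2}$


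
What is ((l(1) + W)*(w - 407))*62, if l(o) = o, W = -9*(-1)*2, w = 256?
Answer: -177878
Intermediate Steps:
W = 18 (W = 9*2 = 18)
((l(1) + W)*(w - 407))*62 = ((1 + 18)*(256 - 407))*62 = (19*(-151))*62 = -2869*62 = -177878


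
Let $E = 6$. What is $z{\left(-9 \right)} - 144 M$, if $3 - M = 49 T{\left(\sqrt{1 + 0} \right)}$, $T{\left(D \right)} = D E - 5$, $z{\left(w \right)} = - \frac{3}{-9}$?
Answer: $\frac{19873}{3} \approx 6624.3$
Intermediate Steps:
$z{\left(w \right)} = \frac{1}{3}$ ($z{\left(w \right)} = \left(-3\right) \left(- \frac{1}{9}\right) = \frac{1}{3}$)
$T{\left(D \right)} = -5 + 6 D$ ($T{\left(D \right)} = D 6 - 5 = 6 D - 5 = -5 + 6 D$)
$M = -46$ ($M = 3 - 49 \left(-5 + 6 \sqrt{1 + 0}\right) = 3 - 49 \left(-5 + 6 \sqrt{1}\right) = 3 - 49 \left(-5 + 6 \cdot 1\right) = 3 - 49 \left(-5 + 6\right) = 3 - 49 \cdot 1 = 3 - 49 = -46$)
$z{\left(-9 \right)} - 144 M = \frac{1}{3} - -6624 = \frac{1}{3} + 6624 = \frac{19873}{3}$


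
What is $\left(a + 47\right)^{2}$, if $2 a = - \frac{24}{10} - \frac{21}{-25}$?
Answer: $\frac{5340721}{2500} \approx 2136.3$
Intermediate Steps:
$a = - \frac{39}{50}$ ($a = \frac{- \frac{24}{10} - \frac{21}{-25}}{2} = \frac{\left(-24\right) \frac{1}{10} - - \frac{21}{25}}{2} = \frac{- \frac{12}{5} + \frac{21}{25}}{2} = \frac{1}{2} \left(- \frac{39}{25}\right) = - \frac{39}{50} \approx -0.78$)
$\left(a + 47\right)^{2} = \left(- \frac{39}{50} + 47\right)^{2} = \left(\frac{2311}{50}\right)^{2} = \frac{5340721}{2500}$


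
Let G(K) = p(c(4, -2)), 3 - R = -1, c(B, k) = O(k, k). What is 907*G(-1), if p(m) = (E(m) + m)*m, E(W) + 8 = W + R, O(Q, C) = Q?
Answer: 14512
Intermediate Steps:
c(B, k) = k
R = 4 (R = 3 - 1*(-1) = 3 + 1 = 4)
E(W) = -4 + W (E(W) = -8 + (W + 4) = -8 + (4 + W) = -4 + W)
p(m) = m*(-4 + 2*m) (p(m) = ((-4 + m) + m)*m = (-4 + 2*m)*m = m*(-4 + 2*m))
G(K) = 16 (G(K) = 2*(-2)*(-2 - 2) = 2*(-2)*(-4) = 16)
907*G(-1) = 907*16 = 14512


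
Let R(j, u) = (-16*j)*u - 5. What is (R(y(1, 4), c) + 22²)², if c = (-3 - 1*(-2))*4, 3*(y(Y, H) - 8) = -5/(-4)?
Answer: 9320809/9 ≈ 1.0356e+6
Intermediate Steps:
y(Y, H) = 101/12 (y(Y, H) = 8 + (-5/(-4))/3 = 8 + (-5*(-¼))/3 = 8 + (⅓)*(5/4) = 8 + 5/12 = 101/12)
c = -4 (c = (-3 + 2)*4 = -1*4 = -4)
R(j, u) = -5 - 16*j*u (R(j, u) = -16*j*u - 5 = -5 - 16*j*u)
(R(y(1, 4), c) + 22²)² = ((-5 - 16*101/12*(-4)) + 22²)² = ((-5 + 1616/3) + 484)² = (1601/3 + 484)² = (3053/3)² = 9320809/9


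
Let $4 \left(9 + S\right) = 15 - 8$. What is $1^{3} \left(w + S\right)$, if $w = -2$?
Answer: $- \frac{37}{4} \approx -9.25$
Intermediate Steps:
$S = - \frac{29}{4}$ ($S = -9 + \frac{15 - 8}{4} = -9 + \frac{1}{4} \cdot 7 = -9 + \frac{7}{4} = - \frac{29}{4} \approx -7.25$)
$1^{3} \left(w + S\right) = 1^{3} \left(-2 - \frac{29}{4}\right) = 1 \left(- \frac{37}{4}\right) = - \frac{37}{4}$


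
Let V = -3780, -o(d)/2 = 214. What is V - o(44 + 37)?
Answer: -3352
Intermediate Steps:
o(d) = -428 (o(d) = -2*214 = -428)
V - o(44 + 37) = -3780 - 1*(-428) = -3780 + 428 = -3352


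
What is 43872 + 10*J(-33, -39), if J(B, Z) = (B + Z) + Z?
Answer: 42762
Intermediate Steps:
J(B, Z) = B + 2*Z
43872 + 10*J(-33, -39) = 43872 + 10*(-33 + 2*(-39)) = 43872 + 10*(-33 - 78) = 43872 + 10*(-111) = 43872 - 1110 = 42762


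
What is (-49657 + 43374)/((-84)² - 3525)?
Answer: -6283/3531 ≈ -1.7794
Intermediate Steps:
(-49657 + 43374)/((-84)² - 3525) = -6283/(7056 - 3525) = -6283/3531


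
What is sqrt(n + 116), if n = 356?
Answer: 2*sqrt(118) ≈ 21.726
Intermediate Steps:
sqrt(n + 116) = sqrt(356 + 116) = sqrt(472) = 2*sqrt(118)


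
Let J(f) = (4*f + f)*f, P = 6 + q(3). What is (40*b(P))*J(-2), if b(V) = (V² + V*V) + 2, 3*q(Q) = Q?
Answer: 80000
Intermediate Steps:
q(Q) = Q/3
P = 7 (P = 6 + (⅓)*3 = 6 + 1 = 7)
J(f) = 5*f² (J(f) = (5*f)*f = 5*f²)
b(V) = 2 + 2*V² (b(V) = (V² + V²) + 2 = 2*V² + 2 = 2 + 2*V²)
(40*b(P))*J(-2) = (40*(2 + 2*7²))*(5*(-2)²) = (40*(2 + 2*49))*(5*4) = (40*(2 + 98))*20 = (40*100)*20 = 4000*20 = 80000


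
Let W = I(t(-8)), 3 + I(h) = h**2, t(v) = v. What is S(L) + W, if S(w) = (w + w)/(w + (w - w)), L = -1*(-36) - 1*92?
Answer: 63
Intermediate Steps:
I(h) = -3 + h**2
L = -56 (L = 36 - 92 = -56)
S(w) = 2 (S(w) = (2*w)/(w + 0) = (2*w)/w = 2)
W = 61 (W = -3 + (-8)**2 = -3 + 64 = 61)
S(L) + W = 2 + 61 = 63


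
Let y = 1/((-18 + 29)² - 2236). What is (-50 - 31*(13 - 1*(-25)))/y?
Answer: 2597220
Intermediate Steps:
y = -1/2115 (y = 1/(11² - 2236) = 1/(121 - 2236) = 1/(-2115) = -1/2115 ≈ -0.00047281)
(-50 - 31*(13 - 1*(-25)))/y = (-50 - 31*(13 - 1*(-25)))/(-1/2115) = (-50 - 31*(13 + 25))*(-2115) = (-50 - 31*38)*(-2115) = (-50 - 1178)*(-2115) = -1228*(-2115) = 2597220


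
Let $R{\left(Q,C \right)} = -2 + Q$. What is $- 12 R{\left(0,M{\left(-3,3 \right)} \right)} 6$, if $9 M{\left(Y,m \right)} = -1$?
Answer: $144$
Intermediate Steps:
$M{\left(Y,m \right)} = - \frac{1}{9}$ ($M{\left(Y,m \right)} = \frac{1}{9} \left(-1\right) = - \frac{1}{9}$)
$- 12 R{\left(0,M{\left(-3,3 \right)} \right)} 6 = - 12 \left(-2 + 0\right) 6 = \left(-12\right) \left(-2\right) 6 = 24 \cdot 6 = 144$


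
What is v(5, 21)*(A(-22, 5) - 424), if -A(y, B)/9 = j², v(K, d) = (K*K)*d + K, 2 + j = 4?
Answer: -243800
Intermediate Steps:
j = 2 (j = -2 + 4 = 2)
v(K, d) = K + d*K² (v(K, d) = K²*d + K = d*K² + K = K + d*K²)
A(y, B) = -36 (A(y, B) = -9*2² = -9*4 = -36)
v(5, 21)*(A(-22, 5) - 424) = (5*(1 + 5*21))*(-36 - 424) = (5*(1 + 105))*(-460) = (5*106)*(-460) = 530*(-460) = -243800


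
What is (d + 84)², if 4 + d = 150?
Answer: 52900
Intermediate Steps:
d = 146 (d = -4 + 150 = 146)
(d + 84)² = (146 + 84)² = 230² = 52900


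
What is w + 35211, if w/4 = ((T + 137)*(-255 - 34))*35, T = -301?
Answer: 6670651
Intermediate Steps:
w = 6635440 (w = 4*(((-301 + 137)*(-255 - 34))*35) = 4*(-164*(-289)*35) = 4*(47396*35) = 4*1658860 = 6635440)
w + 35211 = 6635440 + 35211 = 6670651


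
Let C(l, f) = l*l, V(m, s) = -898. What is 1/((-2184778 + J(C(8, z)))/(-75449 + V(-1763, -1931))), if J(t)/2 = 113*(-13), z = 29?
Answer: 76347/2187716 ≈ 0.034898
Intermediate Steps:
C(l, f) = l**2
J(t) = -2938 (J(t) = 2*(113*(-13)) = 2*(-1469) = -2938)
1/((-2184778 + J(C(8, z)))/(-75449 + V(-1763, -1931))) = 1/((-2184778 - 2938)/(-75449 - 898)) = 1/(-2187716/(-76347)) = 1/(-2187716*(-1/76347)) = 1/(2187716/76347) = 76347/2187716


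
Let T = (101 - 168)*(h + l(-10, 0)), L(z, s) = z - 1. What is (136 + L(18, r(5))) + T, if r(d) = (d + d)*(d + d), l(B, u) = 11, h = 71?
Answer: -5341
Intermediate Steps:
r(d) = 4*d**2 (r(d) = (2*d)*(2*d) = 4*d**2)
L(z, s) = -1 + z
T = -5494 (T = (101 - 168)*(71 + 11) = -67*82 = -5494)
(136 + L(18, r(5))) + T = (136 + (-1 + 18)) - 5494 = (136 + 17) - 5494 = 153 - 5494 = -5341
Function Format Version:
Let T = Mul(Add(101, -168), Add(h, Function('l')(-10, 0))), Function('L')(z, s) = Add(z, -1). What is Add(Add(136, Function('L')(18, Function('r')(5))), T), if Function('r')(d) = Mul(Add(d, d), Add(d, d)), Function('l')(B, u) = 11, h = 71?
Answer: -5341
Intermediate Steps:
Function('r')(d) = Mul(4, Pow(d, 2)) (Function('r')(d) = Mul(Mul(2, d), Mul(2, d)) = Mul(4, Pow(d, 2)))
Function('L')(z, s) = Add(-1, z)
T = -5494 (T = Mul(Add(101, -168), Add(71, 11)) = Mul(-67, 82) = -5494)
Add(Add(136, Function('L')(18, Function('r')(5))), T) = Add(Add(136, Add(-1, 18)), -5494) = Add(Add(136, 17), -5494) = Add(153, -5494) = -5341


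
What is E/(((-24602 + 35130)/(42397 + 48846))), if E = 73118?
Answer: 3335752837/5264 ≈ 6.3369e+5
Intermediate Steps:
E/(((-24602 + 35130)/(42397 + 48846))) = 73118/(((-24602 + 35130)/(42397 + 48846))) = 73118/((10528/91243)) = 73118/((10528*(1/91243))) = 73118/(10528/91243) = 73118*(91243/10528) = 3335752837/5264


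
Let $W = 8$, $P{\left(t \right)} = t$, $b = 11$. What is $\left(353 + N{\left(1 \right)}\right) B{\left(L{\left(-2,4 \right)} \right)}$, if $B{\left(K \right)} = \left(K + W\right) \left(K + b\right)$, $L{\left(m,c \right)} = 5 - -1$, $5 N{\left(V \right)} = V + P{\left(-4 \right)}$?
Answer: $\frac{419356}{5} \approx 83871.0$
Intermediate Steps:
$N{\left(V \right)} = - \frac{4}{5} + \frac{V}{5}$ ($N{\left(V \right)} = \frac{V - 4}{5} = \frac{-4 + V}{5} = - \frac{4}{5} + \frac{V}{5}$)
$L{\left(m,c \right)} = 6$ ($L{\left(m,c \right)} = 5 + 1 = 6$)
$B{\left(K \right)} = \left(8 + K\right) \left(11 + K\right)$ ($B{\left(K \right)} = \left(K + 8\right) \left(K + 11\right) = \left(8 + K\right) \left(11 + K\right)$)
$\left(353 + N{\left(1 \right)}\right) B{\left(L{\left(-2,4 \right)} \right)} = \left(353 + \left(- \frac{4}{5} + \frac{1}{5} \cdot 1\right)\right) \left(88 + 6^{2} + 19 \cdot 6\right) = \left(353 + \left(- \frac{4}{5} + \frac{1}{5}\right)\right) \left(88 + 36 + 114\right) = \left(353 - \frac{3}{5}\right) 238 = \frac{1762}{5} \cdot 238 = \frac{419356}{5}$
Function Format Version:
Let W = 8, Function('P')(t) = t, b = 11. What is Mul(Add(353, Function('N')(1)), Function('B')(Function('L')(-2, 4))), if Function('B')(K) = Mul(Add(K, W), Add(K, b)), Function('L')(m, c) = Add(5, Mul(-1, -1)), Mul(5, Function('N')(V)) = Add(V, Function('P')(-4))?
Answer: Rational(419356, 5) ≈ 83871.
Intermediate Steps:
Function('N')(V) = Add(Rational(-4, 5), Mul(Rational(1, 5), V)) (Function('N')(V) = Mul(Rational(1, 5), Add(V, -4)) = Mul(Rational(1, 5), Add(-4, V)) = Add(Rational(-4, 5), Mul(Rational(1, 5), V)))
Function('L')(m, c) = 6 (Function('L')(m, c) = Add(5, 1) = 6)
Function('B')(K) = Mul(Add(8, K), Add(11, K)) (Function('B')(K) = Mul(Add(K, 8), Add(K, 11)) = Mul(Add(8, K), Add(11, K)))
Mul(Add(353, Function('N')(1)), Function('B')(Function('L')(-2, 4))) = Mul(Add(353, Add(Rational(-4, 5), Mul(Rational(1, 5), 1))), Add(88, Pow(6, 2), Mul(19, 6))) = Mul(Add(353, Add(Rational(-4, 5), Rational(1, 5))), Add(88, 36, 114)) = Mul(Add(353, Rational(-3, 5)), 238) = Mul(Rational(1762, 5), 238) = Rational(419356, 5)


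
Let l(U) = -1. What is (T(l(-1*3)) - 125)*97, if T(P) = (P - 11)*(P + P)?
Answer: -9797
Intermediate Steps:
T(P) = 2*P*(-11 + P) (T(P) = (-11 + P)*(2*P) = 2*P*(-11 + P))
(T(l(-1*3)) - 125)*97 = (2*(-1)*(-11 - 1) - 125)*97 = (2*(-1)*(-12) - 125)*97 = (24 - 125)*97 = -101*97 = -9797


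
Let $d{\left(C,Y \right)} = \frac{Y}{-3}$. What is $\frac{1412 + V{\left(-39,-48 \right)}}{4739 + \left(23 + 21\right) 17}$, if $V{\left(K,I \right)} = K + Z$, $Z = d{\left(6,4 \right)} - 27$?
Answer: $\frac{4034}{16461} \approx 0.24506$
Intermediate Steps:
$d{\left(C,Y \right)} = - \frac{Y}{3}$ ($d{\left(C,Y \right)} = Y \left(- \frac{1}{3}\right) = - \frac{Y}{3}$)
$Z = - \frac{85}{3}$ ($Z = \left(- \frac{1}{3}\right) 4 - 27 = - \frac{4}{3} - 27 = - \frac{85}{3} \approx -28.333$)
$V{\left(K,I \right)} = - \frac{85}{3} + K$ ($V{\left(K,I \right)} = K - \frac{85}{3} = - \frac{85}{3} + K$)
$\frac{1412 + V{\left(-39,-48 \right)}}{4739 + \left(23 + 21\right) 17} = \frac{1412 - \frac{202}{3}}{4739 + \left(23 + 21\right) 17} = \frac{1412 - \frac{202}{3}}{4739 + 44 \cdot 17} = \frac{4034}{3 \left(4739 + 748\right)} = \frac{4034}{3 \cdot 5487} = \frac{4034}{3} \cdot \frac{1}{5487} = \frac{4034}{16461}$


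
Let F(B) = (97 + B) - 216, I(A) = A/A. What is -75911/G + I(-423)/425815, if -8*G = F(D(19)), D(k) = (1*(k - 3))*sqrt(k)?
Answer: -30772488417383/3958802055 - 9716608*sqrt(19)/9297 ≈ -12329.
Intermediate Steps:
I(A) = 1
D(k) = sqrt(k)*(-3 + k) (D(k) = (1*(-3 + k))*sqrt(k) = (-3 + k)*sqrt(k) = sqrt(k)*(-3 + k))
F(B) = -119 + B
G = 119/8 - 2*sqrt(19) (G = -(-119 + sqrt(19)*(-3 + 19))/8 = -(-119 + sqrt(19)*16)/8 = -(-119 + 16*sqrt(19))/8 = 119/8 - 2*sqrt(19) ≈ 6.1572)
-75911/G + I(-423)/425815 = -75911/(119/8 - 2*sqrt(19)) + 1/425815 = 1/425815 - 75911/(119/8 - 2*sqrt(19))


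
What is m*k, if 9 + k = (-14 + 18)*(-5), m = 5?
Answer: -145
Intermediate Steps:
k = -29 (k = -9 + (-14 + 18)*(-5) = -9 + 4*(-5) = -9 - 20 = -29)
m*k = 5*(-29) = -145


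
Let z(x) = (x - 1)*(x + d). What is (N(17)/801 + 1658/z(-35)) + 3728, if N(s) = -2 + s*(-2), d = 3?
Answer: 191183669/51264 ≈ 3729.4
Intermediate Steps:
N(s) = -2 - 2*s
z(x) = (-1 + x)*(3 + x) (z(x) = (x - 1)*(x + 3) = (-1 + x)*(3 + x))
(N(17)/801 + 1658/z(-35)) + 3728 = ((-2 - 2*17)/801 + 1658/(-3 + (-35)**2 + 2*(-35))) + 3728 = ((-2 - 34)*(1/801) + 1658/(-3 + 1225 - 70)) + 3728 = (-36*1/801 + 1658/1152) + 3728 = (-4/89 + 1658*(1/1152)) + 3728 = (-4/89 + 829/576) + 3728 = 71477/51264 + 3728 = 191183669/51264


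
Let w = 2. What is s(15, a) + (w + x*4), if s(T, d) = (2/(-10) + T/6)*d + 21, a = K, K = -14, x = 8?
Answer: 114/5 ≈ 22.800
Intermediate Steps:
a = -14
s(T, d) = 21 + d*(-⅕ + T/6) (s(T, d) = (2*(-⅒) + T*(⅙))*d + 21 = (-⅕ + T/6)*d + 21 = d*(-⅕ + T/6) + 21 = 21 + d*(-⅕ + T/6))
s(15, a) + (w + x*4) = (21 - ⅕*(-14) + (⅙)*15*(-14)) + (2 + 8*4) = (21 + 14/5 - 35) + (2 + 32) = -56/5 + 34 = 114/5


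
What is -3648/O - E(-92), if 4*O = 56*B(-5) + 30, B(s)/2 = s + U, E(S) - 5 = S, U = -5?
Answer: 54711/545 ≈ 100.39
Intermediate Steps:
E(S) = 5 + S
B(s) = -10 + 2*s (B(s) = 2*(s - 5) = 2*(-5 + s) = -10 + 2*s)
O = -545/2 (O = (56*(-10 + 2*(-5)) + 30)/4 = (56*(-10 - 10) + 30)/4 = (56*(-20) + 30)/4 = (-1120 + 30)/4 = (1/4)*(-1090) = -545/2 ≈ -272.50)
-3648/O - E(-92) = -3648/(-545/2) - (5 - 92) = -3648*(-2/545) - 1*(-87) = 7296/545 + 87 = 54711/545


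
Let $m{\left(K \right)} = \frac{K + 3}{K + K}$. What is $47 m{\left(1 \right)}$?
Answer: $94$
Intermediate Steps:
$m{\left(K \right)} = \frac{3 + K}{2 K}$
$47 m{\left(1 \right)} = 47 \frac{3 + 1}{2 \cdot 1} = 47 \cdot \frac{1}{2} \cdot 1 \cdot 4 = 47 \cdot 2 = 94$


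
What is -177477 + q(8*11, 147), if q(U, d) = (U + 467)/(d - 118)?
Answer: -5146278/29 ≈ -1.7746e+5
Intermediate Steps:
q(U, d) = (467 + U)/(-118 + d)
-177477 + q(8*11, 147) = -177477 + (467 + 8*11)/(-118 + 147) = -177477 + (467 + 88)/29 = -177477 + (1/29)*555 = -177477 + 555/29 = -5146278/29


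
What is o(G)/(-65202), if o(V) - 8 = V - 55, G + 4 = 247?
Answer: -98/32601 ≈ -0.0030060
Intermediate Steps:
G = 243 (G = -4 + 247 = 243)
o(V) = -47 + V (o(V) = 8 + (V - 55) = 8 + (-55 + V) = -47 + V)
o(G)/(-65202) = (-47 + 243)/(-65202) = 196*(-1/65202) = -98/32601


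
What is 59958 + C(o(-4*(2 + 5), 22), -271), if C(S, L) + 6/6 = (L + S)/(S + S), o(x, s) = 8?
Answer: 959049/16 ≈ 59941.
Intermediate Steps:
C(S, L) = -1 + (L + S)/(2*S) (C(S, L) = -1 + (L + S)/(S + S) = -1 + (L + S)/((2*S)) = -1 + (L + S)*(1/(2*S)) = -1 + (L + S)/(2*S))
59958 + C(o(-4*(2 + 5), 22), -271) = 59958 + (1/2)*(-271 - 1*8)/8 = 59958 + (1/2)*(1/8)*(-271 - 8) = 59958 + (1/2)*(1/8)*(-279) = 59958 - 279/16 = 959049/16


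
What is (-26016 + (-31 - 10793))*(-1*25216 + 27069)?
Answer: -68264520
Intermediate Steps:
(-26016 + (-31 - 10793))*(-1*25216 + 27069) = (-26016 - 10824)*(-25216 + 27069) = -36840*1853 = -68264520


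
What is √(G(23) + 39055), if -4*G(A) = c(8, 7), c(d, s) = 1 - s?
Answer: √156226/2 ≈ 197.63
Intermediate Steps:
G(A) = 3/2 (G(A) = -(1 - 1*7)/4 = -(1 - 7)/4 = -¼*(-6) = 3/2)
√(G(23) + 39055) = √(3/2 + 39055) = √(78113/2) = √156226/2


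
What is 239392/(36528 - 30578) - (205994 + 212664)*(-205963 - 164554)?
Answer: 461481721023046/2975 ≈ 1.5512e+11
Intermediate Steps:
239392/(36528 - 30578) - (205994 + 212664)*(-205963 - 164554) = 239392/5950 - 418658*(-370517) = 239392*(1/5950) - 1*(-155119906186) = 119696/2975 + 155119906186 = 461481721023046/2975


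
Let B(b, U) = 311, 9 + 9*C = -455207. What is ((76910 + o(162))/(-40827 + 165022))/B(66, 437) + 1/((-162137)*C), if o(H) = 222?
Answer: 5692909376275949/2850782946754409840 ≈ 0.0019970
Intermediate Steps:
C = -455216/9 (C = -1 + (⅑)*(-455207) = -1 - 455207/9 = -455216/9 ≈ -50580.)
((76910 + o(162))/(-40827 + 165022))/B(66, 437) + 1/((-162137)*C) = ((76910 + 222)/(-40827 + 165022))/311 + 1/((-162137)*(-455216/9)) = (77132/124195)*(1/311) - 1/162137*(-9/455216) = (77132*(1/124195))*(1/311) + 9/73807356592 = (77132/124195)*(1/311) + 9/73807356592 = 77132/38624645 + 9/73807356592 = 5692909376275949/2850782946754409840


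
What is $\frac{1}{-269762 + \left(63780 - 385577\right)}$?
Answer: $- \frac{1}{591559} \approx -1.6904 \cdot 10^{-6}$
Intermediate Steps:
$\frac{1}{-269762 + \left(63780 - 385577\right)} = \frac{1}{-269762 - 321797} = \frac{1}{-591559} = - \frac{1}{591559}$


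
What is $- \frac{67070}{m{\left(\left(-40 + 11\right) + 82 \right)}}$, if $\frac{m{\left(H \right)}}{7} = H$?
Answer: $- \frac{67070}{371} \approx -180.78$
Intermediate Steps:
$m{\left(H \right)} = 7 H$
$- \frac{67070}{m{\left(\left(-40 + 11\right) + 82 \right)}} = - \frac{67070}{7 \left(\left(-40 + 11\right) + 82\right)} = - \frac{67070}{7 \left(-29 + 82\right)} = - \frac{67070}{7 \cdot 53} = - \frac{67070}{371}$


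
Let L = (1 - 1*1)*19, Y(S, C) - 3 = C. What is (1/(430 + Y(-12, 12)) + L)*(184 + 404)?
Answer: 588/445 ≈ 1.3213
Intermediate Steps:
Y(S, C) = 3 + C
L = 0 (L = (1 - 1)*19 = 0*19 = 0)
(1/(430 + Y(-12, 12)) + L)*(184 + 404) = (1/(430 + (3 + 12)) + 0)*(184 + 404) = (1/(430 + 15) + 0)*588 = (1/445 + 0)*588 = (1/445)*588 = 588/445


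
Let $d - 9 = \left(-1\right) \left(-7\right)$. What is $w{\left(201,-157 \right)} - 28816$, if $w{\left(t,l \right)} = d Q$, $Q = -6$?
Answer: $-28912$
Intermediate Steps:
$d = 16$ ($d = 9 - -7 = 9 + 7 = 16$)
$w{\left(t,l \right)} = -96$ ($w{\left(t,l \right)} = 16 \left(-6\right) = -96$)
$w{\left(201,-157 \right)} - 28816 = -96 - 28816 = -28912$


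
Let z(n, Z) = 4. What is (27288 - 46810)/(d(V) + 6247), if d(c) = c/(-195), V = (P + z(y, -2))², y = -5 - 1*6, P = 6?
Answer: -761358/243613 ≈ -3.1253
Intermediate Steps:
y = -11 (y = -5 - 6 = -11)
V = 100 (V = (6 + 4)² = 10² = 100)
d(c) = -c/195 (d(c) = c*(-1/195) = -c/195)
(27288 - 46810)/(d(V) + 6247) = (27288 - 46810)/(-1/195*100 + 6247) = -19522/(-20/39 + 6247) = -19522/243613/39 = -19522*39/243613 = -761358/243613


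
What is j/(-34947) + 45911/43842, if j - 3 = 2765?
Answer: 494365687/510715458 ≈ 0.96799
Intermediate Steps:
j = 2768 (j = 3 + 2765 = 2768)
j/(-34947) + 45911/43842 = 2768/(-34947) + 45911/43842 = 2768*(-1/34947) + 45911*(1/43842) = -2768/34947 + 45911/43842 = 494365687/510715458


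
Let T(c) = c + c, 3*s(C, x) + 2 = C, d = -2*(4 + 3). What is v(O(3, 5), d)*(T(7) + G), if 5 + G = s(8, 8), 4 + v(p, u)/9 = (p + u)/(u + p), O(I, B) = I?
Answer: -297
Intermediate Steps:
d = -14 (d = -2*7 = -14)
s(C, x) = -2/3 + C/3
v(p, u) = -27 (v(p, u) = -36 + 9*((p + u)/(u + p)) = -36 + 9*((p + u)/(p + u)) = -36 + 9*1 = -36 + 9 = -27)
T(c) = 2*c
G = -3 (G = -5 + (-2/3 + (1/3)*8) = -5 + (-2/3 + 8/3) = -5 + 2 = -3)
v(O(3, 5), d)*(T(7) + G) = -27*(2*7 - 3) = -27*(14 - 3) = -27*11 = -297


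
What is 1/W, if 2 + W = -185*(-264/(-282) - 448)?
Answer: 47/3887126 ≈ 1.2091e-5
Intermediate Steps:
W = 3887126/47 (W = -2 - 185*(-264/(-282) - 448) = -2 - 185*(-264*(-1/282) - 448) = -2 - 185*(44/47 - 448) = -2 - 185*(-21012/47) = -2 + 3887220/47 = 3887126/47 ≈ 82705.)
1/W = 1/(3887126/47) = 47/3887126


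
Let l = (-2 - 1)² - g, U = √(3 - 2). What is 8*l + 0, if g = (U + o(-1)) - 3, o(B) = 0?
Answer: 88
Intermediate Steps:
U = 1 (U = √1 = 1)
g = -2 (g = (1 + 0) - 3 = 1 - 3 = -2)
l = 11 (l = (-2 - 1)² - 1*(-2) = (-3)² + 2 = 9 + 2 = 11)
8*l + 0 = 8*11 + 0 = 88 + 0 = 88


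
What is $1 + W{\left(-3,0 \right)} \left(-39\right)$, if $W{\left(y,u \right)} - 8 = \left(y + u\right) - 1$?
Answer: $-155$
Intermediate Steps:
$W{\left(y,u \right)} = 7 + u + y$ ($W{\left(y,u \right)} = 8 - \left(1 - u - y\right) = 8 + \left(-1 + u + y\right) = 7 + u + y$)
$1 + W{\left(-3,0 \right)} \left(-39\right) = 1 + \left(7 + 0 - 3\right) \left(-39\right) = 1 + 4 \left(-39\right) = 1 - 156 = -155$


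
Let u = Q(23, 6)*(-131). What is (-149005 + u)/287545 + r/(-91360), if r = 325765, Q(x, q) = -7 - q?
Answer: -21425921529/5254022240 ≈ -4.0780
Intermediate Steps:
u = 1703 (u = (-7 - 1*6)*(-131) = (-7 - 6)*(-131) = -13*(-131) = 1703)
(-149005 + u)/287545 + r/(-91360) = (-149005 + 1703)/287545 + 325765/(-91360) = -147302*1/287545 + 325765*(-1/91360) = -147302/287545 - 65153/18272 = -21425921529/5254022240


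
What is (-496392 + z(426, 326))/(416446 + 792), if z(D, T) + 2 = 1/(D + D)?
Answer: -422927687/355486776 ≈ -1.1897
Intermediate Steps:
z(D, T) = -2 + 1/(2*D) (z(D, T) = -2 + 1/(D + D) = -2 + 1/(2*D))
(-496392 + z(426, 326))/(416446 + 792) = (-496392 + (-2 + (1/2)/426))/(416446 + 792) = (-496392 + (-2 + (1/2)*(1/426)))/417238 = (-496392 + (-2 + 1/852))*(1/417238) = (-496392 - 1703/852)*(1/417238) = -422927687/852*1/417238 = -422927687/355486776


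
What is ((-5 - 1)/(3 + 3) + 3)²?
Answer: 4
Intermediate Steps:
((-5 - 1)/(3 + 3) + 3)² = (-6/6 + 3)² = (-6*⅙ + 3)² = (-1 + 3)² = 2² = 4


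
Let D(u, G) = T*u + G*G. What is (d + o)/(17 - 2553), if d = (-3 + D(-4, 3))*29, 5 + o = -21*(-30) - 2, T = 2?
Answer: -565/2536 ≈ -0.22279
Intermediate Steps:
D(u, G) = G**2 + 2*u (D(u, G) = 2*u + G*G = 2*u + G**2 = G**2 + 2*u)
o = 623 (o = -5 + (-21*(-30) - 2) = -5 + (630 - 2) = -5 + 628 = 623)
d = -58 (d = (-3 + (3**2 + 2*(-4)))*29 = (-3 + (9 - 8))*29 = (-3 + 1)*29 = -2*29 = -58)
(d + o)/(17 - 2553) = (-58 + 623)/(17 - 2553) = 565/(-2536) = 565*(-1/2536) = -565/2536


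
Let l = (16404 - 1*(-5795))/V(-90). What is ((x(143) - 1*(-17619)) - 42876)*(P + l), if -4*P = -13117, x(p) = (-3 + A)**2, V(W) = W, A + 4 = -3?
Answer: -13732376119/180 ≈ -7.6291e+7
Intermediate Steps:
A = -7 (A = -4 - 3 = -7)
x(p) = 100 (x(p) = (-3 - 7)**2 = (-10)**2 = 100)
P = 13117/4 (P = -1/4*(-13117) = 13117/4 ≈ 3279.3)
l = -22199/90 (l = (16404 - 1*(-5795))/(-90) = (16404 + 5795)*(-1/90) = 22199*(-1/90) = -22199/90 ≈ -246.66)
((x(143) - 1*(-17619)) - 42876)*(P + l) = ((100 - 1*(-17619)) - 42876)*(13117/4 - 22199/90) = ((100 + 17619) - 42876)*(545867/180) = (17719 - 42876)*(545867/180) = -25157*545867/180 = -13732376119/180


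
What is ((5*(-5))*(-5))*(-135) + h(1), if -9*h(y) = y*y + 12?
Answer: -151888/9 ≈ -16876.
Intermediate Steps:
h(y) = -4/3 - y**2/9 (h(y) = -(y*y + 12)/9 = -(y**2 + 12)/9 = -(12 + y**2)/9 = -4/3 - y**2/9)
((5*(-5))*(-5))*(-135) + h(1) = ((5*(-5))*(-5))*(-135) + (-4/3 - 1/9*1**2) = -25*(-5)*(-135) + (-4/3 - 1/9*1) = 125*(-135) + (-4/3 - 1/9) = -16875 - 13/9 = -151888/9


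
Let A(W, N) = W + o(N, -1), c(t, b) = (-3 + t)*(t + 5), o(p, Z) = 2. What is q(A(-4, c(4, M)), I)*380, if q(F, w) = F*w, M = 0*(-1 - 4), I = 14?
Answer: -10640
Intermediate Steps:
M = 0 (M = 0*(-5) = 0)
c(t, b) = (-3 + t)*(5 + t)
A(W, N) = 2 + W (A(W, N) = W + 2 = 2 + W)
q(A(-4, c(4, M)), I)*380 = ((2 - 4)*14)*380 = -2*14*380 = -28*380 = -10640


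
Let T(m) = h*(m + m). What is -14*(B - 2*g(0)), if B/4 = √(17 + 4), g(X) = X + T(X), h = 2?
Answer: -56*√21 ≈ -256.62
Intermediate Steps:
T(m) = 4*m (T(m) = 2*(m + m) = 2*(2*m) = 4*m)
g(X) = 5*X (g(X) = X + 4*X = 5*X)
B = 4*√21 (B = 4*√(17 + 4) = 4*√21 ≈ 18.330)
-14*(B - 2*g(0)) = -14*(4*√21 - 10*0) = -14*(4*√21 - 2*0) = -14*(4*√21 + 0) = -56*√21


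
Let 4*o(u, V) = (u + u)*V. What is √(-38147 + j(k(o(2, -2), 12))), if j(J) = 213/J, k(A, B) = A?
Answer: I*√153014/2 ≈ 195.58*I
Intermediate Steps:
o(u, V) = V*u/2 (o(u, V) = ((u + u)*V)/4 = ((2*u)*V)/4 = (2*V*u)/4 = V*u/2)
√(-38147 + j(k(o(2, -2), 12))) = √(-38147 + 213/(((½)*(-2)*2))) = √(-38147 + 213/(-2)) = √(-38147 + 213*(-½)) = √(-38147 - 213/2) = √(-76507/2) = I*√153014/2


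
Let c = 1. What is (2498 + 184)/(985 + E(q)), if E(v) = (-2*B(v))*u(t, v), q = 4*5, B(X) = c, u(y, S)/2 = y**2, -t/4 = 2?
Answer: 298/81 ≈ 3.6790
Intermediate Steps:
t = -8 (t = -4*2 = -8)
u(y, S) = 2*y**2
B(X) = 1
q = 20
E(v) = -256 (E(v) = (-2*1)*(2*(-8)**2) = -4*64 = -2*128 = -256)
(2498 + 184)/(985 + E(q)) = (2498 + 184)/(985 - 256) = 2682/729 = 2682*(1/729) = 298/81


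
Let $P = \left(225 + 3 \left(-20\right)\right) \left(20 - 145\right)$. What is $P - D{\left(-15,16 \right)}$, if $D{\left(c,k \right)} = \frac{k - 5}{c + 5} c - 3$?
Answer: $- \frac{41277}{2} \approx -20639.0$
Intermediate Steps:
$D{\left(c,k \right)} = -3 + \frac{c \left(-5 + k\right)}{5 + c}$ ($D{\left(c,k \right)} = \frac{-5 + k}{5 + c} c - 3 = \frac{c \left(-5 + k\right)}{5 + c} - 3 = -3 + \frac{c \left(-5 + k\right)}{5 + c}$)
$P = -20625$ ($P = \left(225 - 60\right) \left(-125\right) = 165 \left(-125\right) = -20625$)
$P - D{\left(-15,16 \right)} = -20625 - \frac{-15 - -120 - 240}{5 - 15} = -20625 - \frac{-15 + 120 - 240}{-10} = -20625 - \left(- \frac{1}{10}\right) \left(-135\right) = -20625 - \frac{27}{2} = - \frac{41277}{2}$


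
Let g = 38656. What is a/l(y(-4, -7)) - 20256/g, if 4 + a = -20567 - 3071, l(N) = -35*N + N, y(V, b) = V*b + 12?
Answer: 865583/51340 ≈ 16.860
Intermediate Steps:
y(V, b) = 12 + V*b
l(N) = -34*N
a = -23642 (a = -4 + (-20567 - 3071) = -4 - 23638 = -23642)
a/l(y(-4, -7)) - 20256/g = -23642*(-1/(34*(12 - 4*(-7)))) - 20256/38656 = -23642*(-1/(34*(12 + 28))) - 20256*1/38656 = -23642/((-34*40)) - 633/1208 = -23642/(-1360) - 633/1208 = -23642*(-1/1360) - 633/1208 = 11821/680 - 633/1208 = 865583/51340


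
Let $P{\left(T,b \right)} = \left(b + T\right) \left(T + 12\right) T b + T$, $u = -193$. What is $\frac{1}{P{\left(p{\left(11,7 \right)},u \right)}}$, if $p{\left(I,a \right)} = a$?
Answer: $\frac{1}{4774441} \approx 2.0945 \cdot 10^{-7}$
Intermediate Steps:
$P{\left(T,b \right)} = T + T b \left(12 + T\right) \left(T + b\right)$ ($P{\left(T,b \right)} = \left(T + b\right) \left(12 + T\right) T b + T = \left(12 + T\right) \left(T + b\right) T b + T = T \left(12 + T\right) \left(T + b\right) b + T = T b \left(12 + T\right) \left(T + b\right) + T = T + T b \left(12 + T\right) \left(T + b\right)$)
$\frac{1}{P{\left(p{\left(11,7 \right)},u \right)}} = \frac{1}{7 \left(1 + 12 \left(-193\right)^{2} + 7 \left(-193\right)^{2} - 193 \cdot 7^{2} + 12 \cdot 7 \left(-193\right)\right)} = \frac{1}{7 \left(1 + 12 \cdot 37249 + 7 \cdot 37249 - 9457 - 16212\right)} = \frac{1}{7 \left(1 + 446988 + 260743 - 9457 - 16212\right)} = \frac{1}{7 \cdot 682063} = \frac{1}{4774441}$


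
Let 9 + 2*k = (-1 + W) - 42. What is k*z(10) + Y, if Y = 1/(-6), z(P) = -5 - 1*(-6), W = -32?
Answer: -253/6 ≈ -42.167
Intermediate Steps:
z(P) = 1 (z(P) = -5 + 6 = 1)
k = -42 (k = -9/2 + ((-1 - 32) - 42)/2 = -9/2 + (-33 - 42)/2 = -9/2 + (½)*(-75) = -9/2 - 75/2 = -42)
Y = -⅙ ≈ -0.16667
k*z(10) + Y = -42*1 - ⅙ = -42 - ⅙ = -253/6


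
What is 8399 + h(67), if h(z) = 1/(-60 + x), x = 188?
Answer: 1075073/128 ≈ 8399.0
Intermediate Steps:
h(z) = 1/128 (h(z) = 1/(-60 + 188) = 1/128)
8399 + h(67) = 8399 + 1/128 = 1075073/128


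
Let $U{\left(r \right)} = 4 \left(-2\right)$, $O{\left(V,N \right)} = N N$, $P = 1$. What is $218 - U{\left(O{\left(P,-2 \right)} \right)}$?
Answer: $226$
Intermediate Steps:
$O{\left(V,N \right)} = N^{2}$
$U{\left(r \right)} = -8$
$218 - U{\left(O{\left(P,-2 \right)} \right)} = 218 - -8 = 218 + 8 = 226$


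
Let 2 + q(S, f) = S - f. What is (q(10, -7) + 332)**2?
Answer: 120409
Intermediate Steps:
q(S, f) = -2 + S - f (q(S, f) = -2 + (S - f) = -2 + S - f)
(q(10, -7) + 332)**2 = ((-2 + 10 - 1*(-7)) + 332)**2 = ((-2 + 10 + 7) + 332)**2 = (15 + 332)**2 = 347**2 = 120409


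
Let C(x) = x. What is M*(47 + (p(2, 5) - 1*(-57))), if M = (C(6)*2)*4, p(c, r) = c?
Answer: 5088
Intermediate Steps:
M = 48 (M = (6*2)*4 = 12*4 = 48)
M*(47 + (p(2, 5) - 1*(-57))) = 48*(47 + (2 - 1*(-57))) = 48*(47 + (2 + 57)) = 48*(47 + 59) = 48*106 = 5088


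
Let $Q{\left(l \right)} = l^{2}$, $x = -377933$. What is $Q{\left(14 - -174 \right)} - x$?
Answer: $413277$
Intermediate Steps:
$Q{\left(14 - -174 \right)} - x = \left(14 - -174\right)^{2} - -377933 = \left(14 + 174\right)^{2} + 377933 = 188^{2} + 377933 = 35344 + 377933 = 413277$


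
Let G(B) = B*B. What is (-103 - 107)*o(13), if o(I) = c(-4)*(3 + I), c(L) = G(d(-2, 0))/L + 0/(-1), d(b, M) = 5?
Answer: 21000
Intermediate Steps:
G(B) = B²
c(L) = 25/L (c(L) = 5²/L + 0/(-1) = 25/L + 0*(-1) = 25/L + 0 = 25/L)
o(I) = -75/4 - 25*I/4 (o(I) = (25/(-4))*(3 + I) = (25*(-¼))*(3 + I) = -25*(3 + I)/4 = -75/4 - 25*I/4)
(-103 - 107)*o(13) = (-103 - 107)*(-75/4 - 25/4*13) = -210*(-75/4 - 325/4) = -210*(-100) = 21000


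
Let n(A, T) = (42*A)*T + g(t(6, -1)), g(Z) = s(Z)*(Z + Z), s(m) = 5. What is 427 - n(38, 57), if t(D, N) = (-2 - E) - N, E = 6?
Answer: -90475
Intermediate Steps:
t(D, N) = -8 - N (t(D, N) = (-2 - 1*6) - N = (-2 - 6) - N = -8 - N)
g(Z) = 10*Z (g(Z) = 5*(Z + Z) = 5*(2*Z) = 10*Z)
n(A, T) = -70 + 42*A*T (n(A, T) = (42*A)*T + 10*(-8 - 1*(-1)) = 42*A*T + 10*(-8 + 1) = 42*A*T + 10*(-7) = 42*A*T - 70 = -70 + 42*A*T)
427 - n(38, 57) = 427 - (-70 + 42*38*57) = 427 - (-70 + 90972) = 427 - 1*90902 = 427 - 90902 = -90475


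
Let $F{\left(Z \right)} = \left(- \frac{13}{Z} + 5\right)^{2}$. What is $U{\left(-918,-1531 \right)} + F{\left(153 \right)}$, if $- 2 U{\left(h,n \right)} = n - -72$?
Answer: $\frac{35284739}{46818} \approx 753.66$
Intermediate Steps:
$U{\left(h,n \right)} = -36 - \frac{n}{2}$ ($U{\left(h,n \right)} = - \frac{n - -72}{2} = - \frac{n + 72}{2} = - \frac{72 + n}{2} = -36 - \frac{n}{2}$)
$F{\left(Z \right)} = \left(5 - \frac{13}{Z}\right)^{2}$
$U{\left(-918,-1531 \right)} + F{\left(153 \right)} = \left(-36 - - \frac{1531}{2}\right) + \frac{\left(-13 + 5 \cdot 153\right)^{2}}{23409} = \left(-36 + \frac{1531}{2}\right) + \frac{\left(-13 + 765\right)^{2}}{23409} = \frac{1459}{2} + \frac{752^{2}}{23409} = \frac{1459}{2} + \frac{1}{23409} \cdot 565504 = \frac{1459}{2} + \frac{565504}{23409} = \frac{35284739}{46818}$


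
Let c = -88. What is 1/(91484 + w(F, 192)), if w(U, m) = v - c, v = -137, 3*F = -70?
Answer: 1/91435 ≈ 1.0937e-5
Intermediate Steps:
F = -70/3 (F = (1/3)*(-70) = -70/3 ≈ -23.333)
w(U, m) = -49 (w(U, m) = -137 - 1*(-88) = -137 + 88 = -49)
1/(91484 + w(F, 192)) = 1/(91484 - 49) = 1/91435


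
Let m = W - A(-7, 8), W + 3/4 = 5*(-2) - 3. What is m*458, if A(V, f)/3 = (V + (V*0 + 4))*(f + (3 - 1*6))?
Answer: 28625/2 ≈ 14313.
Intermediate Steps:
A(V, f) = 3*(-3 + f)*(4 + V) (A(V, f) = 3*((V + (V*0 + 4))*(f + (3 - 1*6))) = 3*((V + (0 + 4))*(f + (3 - 6))) = 3*((V + 4)*(f - 3)) = 3*((4 + V)*(-3 + f)) = 3*((-3 + f)*(4 + V)) = 3*(-3 + f)*(4 + V))
W = -55/4 (W = -¾ + (5*(-2) - 3) = -¾ + (-10 - 3) = -¾ - 13 = -55/4 ≈ -13.750)
m = 125/4 (m = -55/4 - (-36 - 9*(-7) + 12*8 + 3*(-7)*8) = -55/4 - (-36 + 63 + 96 - 168) = -55/4 - 1*(-45) = -55/4 + 45 = 125/4 ≈ 31.250)
m*458 = (125/4)*458 = 28625/2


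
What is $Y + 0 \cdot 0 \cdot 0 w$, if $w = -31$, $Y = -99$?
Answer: $-99$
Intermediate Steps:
$Y + 0 \cdot 0 \cdot 0 w = -99 + 0 \cdot 0 \cdot 0 \left(-31\right) = -99 + 0 \cdot 0 \left(-31\right) = -99 + 0 \left(-31\right) = -99 + 0 = -99$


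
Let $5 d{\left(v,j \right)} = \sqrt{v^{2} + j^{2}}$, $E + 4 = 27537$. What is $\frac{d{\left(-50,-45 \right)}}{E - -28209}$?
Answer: $\frac{\sqrt{181}}{55742} \approx 0.00024136$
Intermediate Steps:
$E = 27533$ ($E = -4 + 27537 = 27533$)
$d{\left(v,j \right)} = \frac{\sqrt{j^{2} + v^{2}}}{5}$ ($d{\left(v,j \right)} = \frac{\sqrt{v^{2} + j^{2}}}{5} = \frac{\sqrt{j^{2} + v^{2}}}{5}$)
$\frac{d{\left(-50,-45 \right)}}{E - -28209} = \frac{\frac{1}{5} \sqrt{\left(-45\right)^{2} + \left(-50\right)^{2}}}{27533 - -28209} = \frac{\frac{1}{5} \sqrt{2025 + 2500}}{27533 + 28209} = \frac{\frac{1}{5} \sqrt{4525}}{55742} = \frac{5 \sqrt{181}}{5} \cdot \frac{1}{55742} = \sqrt{181} \cdot \frac{1}{55742} = \frac{\sqrt{181}}{55742}$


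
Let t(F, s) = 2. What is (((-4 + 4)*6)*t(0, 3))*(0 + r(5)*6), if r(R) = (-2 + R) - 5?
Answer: 0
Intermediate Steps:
r(R) = -7 + R
(((-4 + 4)*6)*t(0, 3))*(0 + r(5)*6) = (((-4 + 4)*6)*2)*(0 + (-7 + 5)*6) = ((0*6)*2)*(0 - 2*6) = (0*2)*(0 - 12) = 0*(-12) = 0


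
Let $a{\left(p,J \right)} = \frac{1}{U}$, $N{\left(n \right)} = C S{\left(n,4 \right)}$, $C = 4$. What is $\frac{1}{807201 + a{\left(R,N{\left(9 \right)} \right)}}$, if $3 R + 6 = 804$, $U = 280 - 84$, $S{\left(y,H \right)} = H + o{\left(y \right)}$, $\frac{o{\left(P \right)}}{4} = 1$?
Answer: $\frac{196}{158211397} \approx 1.2388 \cdot 10^{-6}$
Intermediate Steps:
$o{\left(P \right)} = 4$ ($o{\left(P \right)} = 4 \cdot 1 = 4$)
$S{\left(y,H \right)} = 4 + H$ ($S{\left(y,H \right)} = H + 4 = 4 + H$)
$U = 196$
$N{\left(n \right)} = 32$ ($N{\left(n \right)} = 4 \left(4 + 4\right) = 4 \cdot 8 = 32$)
$R = 266$ ($R = -2 + \frac{1}{3} \cdot 804 = -2 + 268 = 266$)
$a{\left(p,J \right)} = \frac{1}{196}$
$\frac{1}{807201 + a{\left(R,N{\left(9 \right)} \right)}} = \frac{1}{807201 + \frac{1}{196}} = \frac{1}{\frac{158211397}{196}} = \frac{196}{158211397}$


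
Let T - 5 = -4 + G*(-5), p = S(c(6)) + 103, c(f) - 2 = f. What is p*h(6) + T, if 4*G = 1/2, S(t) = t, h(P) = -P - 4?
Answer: -8877/8 ≈ -1109.6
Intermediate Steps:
c(f) = 2 + f
h(P) = -4 - P
G = 1/8 (G = (1/2)/4 = (1*(1/2))/4 = (1/4)*(1/2) = 1/8 ≈ 0.12500)
p = 111 (p = (2 + 6) + 103 = 8 + 103 = 111)
T = 3/8 (T = 5 + (-4 + (1/8)*(-5)) = 5 + (-4 - 5/8) = 5 - 37/8 = 3/8 ≈ 0.37500)
p*h(6) + T = 111*(-4 - 1*6) + 3/8 = 111*(-4 - 6) + 3/8 = 111*(-10) + 3/8 = -1110 + 3/8 = -8877/8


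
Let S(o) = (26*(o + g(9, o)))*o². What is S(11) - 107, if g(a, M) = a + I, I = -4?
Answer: 50229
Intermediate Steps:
g(a, M) = -4 + a (g(a, M) = a - 4 = -4 + a)
S(o) = o²*(130 + 26*o) (S(o) = (26*(o + (-4 + 9)))*o² = (26*(o + 5))*o² = (26*(5 + o))*o² = (130 + 26*o)*o² = o²*(130 + 26*o))
S(11) - 107 = 26*11²*(5 + 11) - 107 = 26*121*16 - 107 = 50336 - 107 = 50229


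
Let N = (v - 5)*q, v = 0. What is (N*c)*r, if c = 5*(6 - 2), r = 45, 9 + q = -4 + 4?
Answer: 40500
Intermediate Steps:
q = -9 (q = -9 + (-4 + 4) = -9 + 0 = -9)
N = 45 (N = (0 - 5)*(-9) = -5*(-9) = 45)
c = 20 (c = 5*4 = 20)
(N*c)*r = (45*20)*45 = 900*45 = 40500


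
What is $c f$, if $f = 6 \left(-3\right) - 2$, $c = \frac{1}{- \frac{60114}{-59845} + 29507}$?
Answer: $- \frac{1196900}{1765906529} \approx -0.00067778$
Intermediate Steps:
$c = \frac{59845}{1765906529}$ ($c = \frac{1}{\left(-60114\right) \left(- \frac{1}{59845}\right) + 29507} = \frac{1}{\frac{60114}{59845} + 29507} = \frac{1}{\frac{1765906529}{59845}} = \frac{59845}{1765906529} \approx 3.3889 \cdot 10^{-5}$)
$f = -20$ ($f = -18 - 2 = -20$)
$c f = \frac{59845}{1765906529} \left(-20\right) = - \frac{1196900}{1765906529}$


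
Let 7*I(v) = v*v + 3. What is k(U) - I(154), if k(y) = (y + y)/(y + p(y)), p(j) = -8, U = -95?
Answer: -2441727/721 ≈ -3386.6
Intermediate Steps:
I(v) = 3/7 + v²/7 (I(v) = (v*v + 3)/7 = (v² + 3)/7 = (3 + v²)/7 = 3/7 + v²/7)
k(y) = 2*y/(-8 + y) (k(y) = (y + y)/(y - 8) = (2*y)/(-8 + y) = 2*y/(-8 + y))
k(U) - I(154) = 2*(-95)/(-8 - 95) - (3/7 + (⅐)*154²) = 2*(-95)/(-103) - (3/7 + (⅐)*23716) = 2*(-95)*(-1/103) - (3/7 + 3388) = 190/103 - 1*23719/7 = 190/103 - 23719/7 = -2441727/721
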